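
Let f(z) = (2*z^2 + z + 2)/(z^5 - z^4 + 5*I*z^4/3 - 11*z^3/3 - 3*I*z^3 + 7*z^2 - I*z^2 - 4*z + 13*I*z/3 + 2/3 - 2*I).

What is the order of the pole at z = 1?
Factor the denominator:
  z^5 - z^4 + 5*I*z^4/3 - 11*z^3/3 - 3*I*z^3 + 7*z^2 - I*z^2 - 4*z + 13*I*z/3 + 2/3 - 2*I = (z - 1)^3*(z + 2 + 2*I/3)*(z + I)

The numerator P(z) = 2*z^2 + z + 2 has P(1) = 5 ≠ 0, so no factor of (z - 1) cancels.
Near z = 1 we can therefore write f(z) = g(z)/(z - 1)^3 with g analytic at 1 and g(1) ≠ 0 (g is the numerator divided by the remaining denominator factors).

Hence z = 1 is a pole of order 3.

Final answer: 3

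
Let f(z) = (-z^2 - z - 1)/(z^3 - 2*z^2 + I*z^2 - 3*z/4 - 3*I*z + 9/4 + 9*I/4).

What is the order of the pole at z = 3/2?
Factor the denominator:
  z^3 - 2*z^2 + I*z^2 - 3*z/4 - 3*I*z + 9/4 + 9*I/4 = (z - 3/2)^2*(z + 1 + I)

The numerator P(z) = -z^2 - z - 1 has P(3/2) = -19/4 ≠ 0, so no factor of (z - 3/2) cancels.
Near z = 3/2 we can therefore write f(z) = g(z)/(z - 3/2)^2 with g analytic at 3/2 and g(3/2) ≠ 0 (g is the numerator divided by the remaining denominator factors).

Hence z = 3/2 is a pole of order 2.

Final answer: 2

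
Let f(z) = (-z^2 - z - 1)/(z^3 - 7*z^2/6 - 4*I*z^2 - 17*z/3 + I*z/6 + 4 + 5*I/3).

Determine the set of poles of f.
The singularities of f are the zeros of the denominator. Factoring,
  z^3 - 7*z^2/6 - 4*I*z^2 - 17*z/3 + I*z/6 + 4 + 5*I/3 = (z - 2/3)*(z - 2 - 3*I)*(z + 3/2 - I)
so the candidates are z = 2/3, z = 2 + 3*I, z = -3/2 + I.

Check the numerator P(z) = -z^2 - z - 1 at each one:
  P(2/3) = -19/9 ≠ 0, so z = 2/3 is a (simple) pole.
  P(2 + 3*I) = 2 - 15*I ≠ 0, so z = 2 + 3*I is a (simple) pole.
  P(-3/2 + I) = -3/4 + 2*I ≠ 0, so z = -3/2 + I is a (simple) pole.

Poles of f: {-3/2 + I, 2/3, 2 + 3*I}

Final answer: {-3/2 + I, 2/3, 2 + 3*I}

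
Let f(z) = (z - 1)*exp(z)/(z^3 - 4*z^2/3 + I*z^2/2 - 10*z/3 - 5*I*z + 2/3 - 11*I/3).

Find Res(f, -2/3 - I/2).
Write f(z) = P(z)/Q(z) with P(z) = (z - 1)*exp(z) and Q(z) = z^3 - 4*z^2/3 + I*z^2/2 - 10*z/3 - 5*I*z + 2/3 - 11*I/3.
The denominator factors as Q(z) = (z - 3 - I)*(z + 1 + I)*(z + 2/3 + I/2), so z = -2/3 - I/2 is a simple zero of Q and P is analytic there; z = -2/3 - I/2 is therefore a simple pole and
  Res(f, z₀) = P(z₀)/Q'(z₀).

Q'(z) = 3*z^2 - 8*z/3 + I*z - 10/3 - 5*I, so Q'(-2/3 - I/2) = -17/36 - 7*I/3.
P(-2/3 - I/2) = (-5/3 - I/2)*exp(-2/3 - I/2).

Res(f, -2/3 - I/2) = ((-5/3 - I/2)*exp(-2/3 - I/2))/(-17/36 - 7*I/3) = (2532/7345 - 4734*I/7345)*exp(-2/3 - I/2)

Final answer: (2532/7345 - 4734*I/7345)*exp(-2/3 - I/2)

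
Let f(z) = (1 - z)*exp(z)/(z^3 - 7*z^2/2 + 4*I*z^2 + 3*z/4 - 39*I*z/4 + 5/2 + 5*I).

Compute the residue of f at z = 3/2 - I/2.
Write f(z) = P(z)/Q(z) with P(z) = (1 - z)*exp(z) and Q(z) = z^3 - 7*z^2/2 + 4*I*z^2 + 3*z/4 - 39*I*z/4 + 5/2 + 5*I.
The denominator factors as Q(z) = (z - 1 + I/2)*(z - 1 + 3*I)*(z - 3/2 + I/2), so z = 3/2 - I/2 is a simple zero of Q and P is analytic there; z = 3/2 - I/2 is therefore a simple pole and
  Res(f, z₀) = P(z₀)/Q'(z₀).

Q'(z) = 3*z^2 - 7*z + 8*I*z + 3/4 - 39*I/4, so Q'(3/2 - I/2) = 1/4 + 5*I/4.
P(3/2 - I/2) = (-1/2 + I/2)*exp(3/2 - I/2).

Res(f, 3/2 - I/2) = ((-1/2 + I/2)*exp(3/2 - I/2))/(1/4 + 5*I/4) = (4/13 + 6*I/13)*exp(3/2 - I/2)

Final answer: (4/13 + 6*I/13)*exp(3/2 - I/2)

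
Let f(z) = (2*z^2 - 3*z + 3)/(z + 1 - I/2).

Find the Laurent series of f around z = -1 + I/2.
Put w = z - (-1 + I/2), i.e. z = w - 1 + I/2. The denominator is w, so it suffices to rewrite the numerator in powers of w.

P(z) = 2*z^2 - 3*z + 3
P(w - 1 + I/2) = 15/2 - 7*I/2 + (-7 + 2*I)*w + 2*w^2

Dividing each term by w:
  f = (15/2 - 7*I/2)/w - 7 + 2*I + 2*w

Substituting back w = z + 1 - I/2:
  f(z) = (15/2 - 7*I/2)/(z + 1 - I/2) - 7 + 2*I + 2*(z + 1 - I/2)

The series is finite because the numerator is a polynomial; the negative powers form the principal part, and the coefficient of 1/(z + 1 - I/2) gives Res(f, -1 + I/2) = 15/2 - 7*I/2.

Final answer: (15/2 - 7*I/2)/(z + 1 - I/2) - 7 + 2*I + 2*(z + 1 - I/2)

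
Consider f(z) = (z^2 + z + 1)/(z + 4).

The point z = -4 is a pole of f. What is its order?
1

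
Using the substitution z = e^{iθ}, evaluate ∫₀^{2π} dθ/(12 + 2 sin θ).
Call the integral J. The integrand is 2π-periodic and we integrate over a full period, so shifting θ does not change the value (θ → θ + π/2 turns sin θ into cos θ). Hence
  J = ∫₀^{2π} dθ/(12 + 2 cos θ).
Put z = e^{iθ}: then cos θ = (z + 1/z)/2, dθ = dz/(iz), and z runs once counterclockwise around |z| = 1:
  J = ∮_{|z|=1} 1/(12 + 2*(z + 1/z)/2) · dz/(iz) = (2/i) ∮_{|z|=1} dz/(2*z^2 + 24*z + 2).
The roots of 2*z^2 + 24*z + 2 are z = (-12 ± sqrt(12^2 - 2^2))/2, with sqrt(140) = 2*sqrt(35); their product is 1, so only z₊ = -6 + sqrt(35) lies inside the unit circle (z₋ = -6 - sqrt(35) lies outside).
z₊ is a simple zero of q(z) = 2*z^2 + 24*z + 2, so Res(1/q, z₊) = 1/q'(z₊) with q'(z) = 4*z + 24; and q'(z₊) = 2*(z₊ - z₋) = 4*sqrt(35).
Therefore J = (2/i) · 2πi · 1/(4*sqrt(35)) = 2*pi/(2*sqrt(35)) = sqrt(35)*pi/35

Final answer: sqrt(35)*pi/35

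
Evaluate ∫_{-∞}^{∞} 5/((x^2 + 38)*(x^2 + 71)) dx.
5*pi*(-38*sqrt(71) + 71*sqrt(38))/89034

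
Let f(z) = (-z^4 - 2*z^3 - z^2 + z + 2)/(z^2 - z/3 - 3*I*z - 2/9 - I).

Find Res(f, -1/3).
Write f(z) = P(z)/Q(z) with P(z) = -z^4 - 2*z^3 - z^2 + z + 2 and Q(z) = z^2 - z/3 - 3*I*z - 2/9 - I.
The denominator factors as Q(z) = (z + 1/3)*(z - 2/3 - 3*I), so z = -1/3 is a simple zero of Q and P is analytic there; z = -1/3 is therefore a simple pole and
  Res(f, z₀) = P(z₀)/Q'(z₀).

Q'(z) = 2*z - 1/3 - 3*I, so Q'(-1/3) = -1 - 3*I.
P(-1/3) = 131/81.

Res(f, -1/3) = (131/81)/(-1 - 3*I) = -131/810 + 131*I/270

Final answer: -131/810 + 131*I/270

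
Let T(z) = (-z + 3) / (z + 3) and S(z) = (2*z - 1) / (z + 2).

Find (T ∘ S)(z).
(T ∘ S)(z) = T(S(z)) = ((-1)*S(z) + (3))/((1)*S(z) + (3)). Multiply numerator and denominator by z + 2:
  numerator:   (-1)*(2*z - 1) + (3)*(z + 2) = z + 7
  denominator: (1)*(2*z - 1) + (3)*(z + 2) = 5*z + 5
(T ∘ S)(z) = (z + 7)/(5*z + 5)

Final answer: (z + 7)/(5*z + 5)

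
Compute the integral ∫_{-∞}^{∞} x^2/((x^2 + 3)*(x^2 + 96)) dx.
Let f(z) = z^2/((z^2 + 3)*(z^2 + 96)). The denominator has no real zeros and deg Q - deg P = 2 ≥ 2, so the integral of f over the upper semicircle |z| = R tends to 0 as R → ∞. Closing the contour in the upper half-plane,
  ∫_{-∞}^{∞} f(x) dx = 2πi · Σ Res(f, z_k)  over the poles with Im z_k > 0.

Zeros of the denominator: z^2 + 3 = 0 gives z = ±sqrt(3)*I; z^2 + 96 = 0 gives z = ±4*sqrt(6)*I.
Upper half-plane: z = sqrt(3)*I, z = 4*sqrt(6)*I (simple).

Each pole is a simple zero of Q(z) = z^4 + 99*z^2 + 288, so Res(f, z₀) = P(z₀)/Q'(z₀) with P(z) = z^2, Q'(z) = 4*z^3 + 198*z:
  Res(f, sqrt(3)*I) = (-3)/(186*sqrt(3)*I) = sqrt(3)*I/186
  Res(f, 4*sqrt(6)*I) = (-96)/(-744*sqrt(6)*I) = -2*sqrt(6)*I/93

Sum of residues: I*(-4*sqrt(6) + sqrt(3))/186
∫_{-∞}^{∞} f(x) dx = 2πi · (I*(-4*sqrt(6) + sqrt(3))/186) = pi*(-sqrt(3) + 4*sqrt(6))/93

Final answer: pi*(-sqrt(3) + 4*sqrt(6))/93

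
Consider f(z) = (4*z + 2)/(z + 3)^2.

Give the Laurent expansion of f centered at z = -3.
-10/(z + 3)^2 + 4/(z + 3)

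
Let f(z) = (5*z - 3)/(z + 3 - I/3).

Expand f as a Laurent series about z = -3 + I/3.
Put w = z - (-3 + I/3), i.e. z = w - 3 + I/3. The denominator is w, so it suffices to rewrite the numerator in powers of w.

P(z) = 5*z - 3
P(w - 3 + I/3) = -18 + 5*I/3 + 5*w

Dividing each term by w:
  f = (-18 + 5*I/3)/w + 5

Substituting back w = z + 3 - I/3:
  f(z) = (-18 + 5*I/3)/(z + 3 - I/3) + 5

The series is finite because the numerator is a polynomial; the negative powers form the principal part, and the coefficient of 1/(z + 3 - I/3) gives Res(f, -3 + I/3) = -18 + 5*I/3.

Final answer: (-18 + 5*I/3)/(z + 3 - I/3) + 5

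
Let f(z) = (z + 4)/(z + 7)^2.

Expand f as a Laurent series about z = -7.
Put w = z - (-7), i.e. z = w - 7. The denominator is w^2, so it suffices to rewrite the numerator in powers of w.

P(z) = z + 4
P(w - 7) = -3 + w

Dividing each term by w^2:
  f = -3/w^2 + 1/w

Substituting back w = z + 7:
  f(z) = -3/(z + 7)^2 + 1/(z + 7)

The series is finite because the numerator is a polynomial; the negative powers form the principal part, and the coefficient of 1/(z + 7) gives Res(f, -7) = 1.

Final answer: -3/(z + 7)^2 + 1/(z + 7)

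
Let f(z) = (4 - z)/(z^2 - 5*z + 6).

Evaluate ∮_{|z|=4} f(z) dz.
By the residue theorem, ∮_C f(z) dz = 2πi · (sum of the residues of f at the poles inside |z| = 4).

The denominator factors as (z - 2)*(z - 3), so the singularities of f are simple poles at z = 2, z = 3.
  |2|² = 4 < 16 = 4², so this pole is inside the contour.
  |3|² = 9 < 16 = 4², so this pole is inside the contour.

With P(z) = 4 - z and Q(z) = z^2 - 5*z + 6, each pole is simple, so Res(f, z₀) = P(z₀)/Q'(z₀) with Q'(z) = 2*z - 5.
  Res(f, 2) = P(2)/Q'(2) = (2)/(-1) = -2
  Res(f, 3) = P(3)/Q'(3) = (1)/(1) = 1

Sum of residues inside C: -1
∮_C f(z) dz = 2πi · (-1) = -2*I*pi

Final answer: -2*I*pi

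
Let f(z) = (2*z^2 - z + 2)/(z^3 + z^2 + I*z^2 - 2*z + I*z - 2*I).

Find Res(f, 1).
Write f(z) = P(z)/Q(z) with P(z) = 2*z^2 - z + 2 and Q(z) = z^3 + z^2 + I*z^2 - 2*z + I*z - 2*I.
The denominator factors as Q(z) = (z + 2)*(z - 1)*(z + I), so z = 1 is a simple zero of Q and P is analytic there; z = 1 is therefore a simple pole and
  Res(f, z₀) = P(z₀)/Q'(z₀).

Q'(z) = 3*z^2 + 2*z + 2*I*z - 2 + I, so Q'(1) = 3 + 3*I.
P(1) = 3.

Res(f, 1) = (3)/(3 + 3*I) = 1/2 - I/2

Final answer: 1/2 - I/2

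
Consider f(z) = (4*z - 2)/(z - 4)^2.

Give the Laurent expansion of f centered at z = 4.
14/(z - 4)^2 + 4/(z - 4)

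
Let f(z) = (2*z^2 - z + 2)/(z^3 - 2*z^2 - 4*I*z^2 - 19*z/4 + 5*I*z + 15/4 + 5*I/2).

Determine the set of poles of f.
{-1/2 + I, 1 + 2*I, 3/2 + I}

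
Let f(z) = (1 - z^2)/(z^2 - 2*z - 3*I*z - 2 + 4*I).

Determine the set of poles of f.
{2*I, 2 + I}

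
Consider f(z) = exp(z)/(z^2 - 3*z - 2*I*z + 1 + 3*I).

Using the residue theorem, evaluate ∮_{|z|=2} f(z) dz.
By the residue theorem, ∮_C f(z) dz = 2πi · (sum of the residues of f at the poles inside |z| = 2).

The denominator factors as (z - 1 - I)*(z - 2 - I), so the singularities of f are simple poles at z = 1 + I, z = 2 + I.
  |1 + I|² = 2 < 4 = 2², so this pole is inside the contour.
  |2 + I|² = 5 > 4 = 2², so this pole is outside the contour.

With P(z) = exp(z) and Q(z) = z^2 - 3*z - 2*I*z + 1 + 3*I, each pole is simple, so Res(f, z₀) = P(z₀)/Q'(z₀) with Q'(z) = 2*z - 3 - 2*I.
  Res(f, 1 + I) = P(1 + I)/Q'(1 + I) = (exp(1 + I))/(-1) = -exp(1 + I)

∮_C f(z) dz = 2πi · (-exp(1 + I)) = -2*I*pi*exp(1 + I)

Final answer: -2*I*pi*exp(1 + I)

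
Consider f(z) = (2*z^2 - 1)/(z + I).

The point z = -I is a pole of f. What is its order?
Factor the denominator:
  z + I = (z + I)

The numerator P(z) = 2*z^2 - 1 has P(-I) = -3 ≠ 0, so no factor of (z + I) cancels.
Near z = -I we can therefore write f(z) = g(z)/(z + I) with g analytic at -I and g(-I) ≠ 0 (g is just the numerator).

Hence z = -I is a pole of order 1.

Final answer: 1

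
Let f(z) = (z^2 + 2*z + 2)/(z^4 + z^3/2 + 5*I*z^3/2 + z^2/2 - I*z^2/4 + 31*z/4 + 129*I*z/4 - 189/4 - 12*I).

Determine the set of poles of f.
The singularities of f are the zeros of the denominator. Factoring,
  z^4 + z^3/2 + 5*I*z^3/2 + z^2/2 - I*z^2/4 + 31*z/4 + 129*I*z/4 - 189/4 - 12*I = (z - 1 + 3*I/2)*(z - 3*I)*(z + 3 + 2*I)*(z - 3/2 + 2*I)
so the candidates are z = 1 - 3*I/2, z = 3*I, z = -3 - 2*I, z = 3/2 - 2*I.

Check the numerator P(z) = z^2 + 2*z + 2 at each one:
  P(1 - 3*I/2) = 11/4 - 6*I ≠ 0, so z = 1 - 3*I/2 is a (simple) pole.
  P(3*I) = -7 + 6*I ≠ 0, so z = 3*I is a (simple) pole.
  P(-3 - 2*I) = 1 + 8*I ≠ 0, so z = -3 - 2*I is a (simple) pole.
  P(3/2 - 2*I) = 13/4 - 10*I ≠ 0, so z = 3/2 - 2*I is a (simple) pole.

Poles of f: {-3 - 2*I, 3*I, 1 - 3*I/2, 3/2 - 2*I}

Final answer: {-3 - 2*I, 3*I, 1 - 3*I/2, 3/2 - 2*I}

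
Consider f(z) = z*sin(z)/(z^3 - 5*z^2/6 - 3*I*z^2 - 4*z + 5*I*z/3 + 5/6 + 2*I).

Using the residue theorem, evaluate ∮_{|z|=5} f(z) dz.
By the residue theorem, ∮_C f(z) dz = 2πi · (sum of the residues of f at the poles inside |z| = 5).

The denominator factors as (z - I)*(z - 3/2 - I)*(z + 2/3 - I), so the singularities of f are simple poles at z = I, z = 3/2 + I, z = -2/3 + I.
  |I|² = 1 < 25 = 5², so this pole is inside the contour.
  |3/2 + I|² = 13/4 < 25 = 5², so this pole is inside the contour.
  |-2/3 + I|² = 13/9 < 25 = 5², so this pole is inside the contour.

With P(z) = z*sin(z) and Q(z) = z^3 - 5*z^2/6 - 3*I*z^2 - 4*z + 5*I*z/3 + 5/6 + 2*I, each pole is simple, so Res(f, z₀) = P(z₀)/Q'(z₀) with Q'(z) = 3*z^2 - 5*z/3 - 6*I*z - 4 + 5*I/3.
  Res(f, I) = P(I)/Q'(I) = (-sinh(1))/(-1) = sinh(1)
  Res(f, 3/2 + I) = P(3/2 + I)/Q'(3/2 + I) = ((3/2 + I)*sin(3/2 + I))/(13/4) = (6/13 + 4*I/13)*sin(3/2 + I)
  Res(f, -2/3 + I) = P(-2/3 + I)/Q'(-2/3 + I) = ((2/3 - I)*sin(2/3 - I))/(13/9) = (6/13 - 9*I/13)*sin(2/3 - I)

Sum of residues inside C: sinh(1) + (6/13 - 9*I/13)*sin(2/3 - I) + (6/13 + 4*I/13)*sin(3/2 + I)
∮_C f(z) dz = 2πi · (sinh(1) + (6/13 - 9*I/13)*sin(2/3 - I) + (6/13 + 4*I/13)*sin(3/2 + I)) = pi*(18/13 + 12*I/13)*sin(2/3 - I) + pi*(-8/13 + 12*I/13)*sin(3/2 + I) + 2*I*pi*sinh(1)

Final answer: pi*(18/13 + 12*I/13)*sin(2/3 - I) + pi*(-8/13 + 12*I/13)*sin(3/2 + I) + 2*I*pi*sinh(1)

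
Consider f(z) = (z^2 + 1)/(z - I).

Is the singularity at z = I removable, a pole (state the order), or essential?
removable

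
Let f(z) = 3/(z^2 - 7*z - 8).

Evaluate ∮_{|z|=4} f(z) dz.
By the residue theorem, ∮_C f(z) dz = 2πi · (sum of the residues of f at the poles inside |z| = 4).

The denominator factors as (z - 8)*(z + 1), so the singularities of f are simple poles at z = 8, z = -1.
  |8|² = 64 > 16 = 4², so this pole is outside the contour.
  |-1|² = 1 < 16 = 4², so this pole is inside the contour.

With P(z) = 3 and Q(z) = z^2 - 7*z - 8, each pole is simple, so Res(f, z₀) = P(z₀)/Q'(z₀) with Q'(z) = 2*z - 7.
  Res(f, -1) = P(-1)/Q'(-1) = (3)/(-9) = -1/3

∮_C f(z) dz = 2πi · (-1/3) = -2*I*pi/3

Final answer: -2*I*pi/3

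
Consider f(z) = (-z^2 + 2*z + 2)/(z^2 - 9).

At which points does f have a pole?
The singularities of f are the zeros of the denominator. Factoring,
  z^2 - 9 = (z - 3)*(z + 3)
so the candidates are z = 3, z = -3.

Check the numerator P(z) = -z^2 + 2*z + 2 at each one:
  P(3) = -1 ≠ 0, so z = 3 is a (simple) pole.
  P(-3) = -13 ≠ 0, so z = -3 is a (simple) pole.

Poles of f: {-3, 3}

Final answer: {-3, 3}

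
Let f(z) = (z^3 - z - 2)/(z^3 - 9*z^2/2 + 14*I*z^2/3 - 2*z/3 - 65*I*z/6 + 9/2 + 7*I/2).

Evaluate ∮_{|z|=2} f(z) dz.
By the residue theorem, ∮_C f(z) dz = 2πi · (sum of the residues of f at the poles inside |z| = 2).

The denominator factors as (z - 1/2 + I)*(z - 3 + 3*I)*(z - 1 + 2*I/3), so the singularities of f are simple poles at z = 1/2 - I, z = 3 - 3*I, z = 1 - 2*I/3.
  |1/2 - I|² = 5/4 < 4 = 2², so this pole is inside the contour.
  |3 - 3*I|² = 18 > 4 = 2², so this pole is outside the contour.
  |1 - 2*I/3|² = 13/9 < 4 = 2², so this pole is inside the contour.

With P(z) = z^3 - z - 2 and Q(z) = z^3 - 9*z^2/2 + 14*I*z^2/3 - 2*z/3 - 65*I*z/6 + 9/2 + 7*I/2, each pole is simple, so Res(f, z₀) = P(z₀)/Q'(z₀) with Q'(z) = 3*z^2 - 9*z + 28*I*z/3 - 2/3 - 65*I/6.
  Res(f, 1/2 - I) = P(1/2 - I)/Q'(1/2 - I) = (-31/8 + 5*I/4)/(23/12 - I/6) = -2199/1066 + 252*I/533
  Res(f, 1 - 2*I/3) = P(1 - 2*I/3)/Q'(1 - 2*I/3) = (-10/3 - 28*I/27)/(-16/9 + I/2) = 1752/1105 + 3412*I/3315

Sum of residues inside C: -3327/6970 + 15704*I/10455
∮_C f(z) dz = 2πi · (-3327/6970 + 15704*I/10455) = pi*(-31408/10455 - 3327*I/3485)

Final answer: pi*(-31408/10455 - 3327*I/3485)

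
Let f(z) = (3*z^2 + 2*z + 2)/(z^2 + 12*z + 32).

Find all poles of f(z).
The singularities of f are the zeros of the denominator. Factoring,
  z^2 + 12*z + 32 = (z + 8)*(z + 4)
so the candidates are z = -8, z = -4.

Check the numerator P(z) = 3*z^2 + 2*z + 2 at each one:
  P(-8) = 178 ≠ 0, so z = -8 is a (simple) pole.
  P(-4) = 42 ≠ 0, so z = -4 is a (simple) pole.

Poles of f: {-8, -4}

Final answer: {-8, -4}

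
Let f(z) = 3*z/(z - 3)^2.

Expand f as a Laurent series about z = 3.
Put w = z - (3), i.e. z = w + 3. The denominator is w^2, so it suffices to rewrite the numerator in powers of w.

P(z) = 3*z
P(w + 3) = 9 + 3*w

Dividing each term by w^2:
  f = 9/w^2 + 3/w

Substituting back w = z - 3:
  f(z) = 9/(z - 3)^2 + 3/(z - 3)

The series is finite because the numerator is a polynomial; the negative powers form the principal part, and the coefficient of 1/(z - 3) gives Res(f, 3) = 3.

Final answer: 9/(z - 3)^2 + 3/(z - 3)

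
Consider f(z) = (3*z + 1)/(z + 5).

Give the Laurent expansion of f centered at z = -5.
-14/(z + 5) + 3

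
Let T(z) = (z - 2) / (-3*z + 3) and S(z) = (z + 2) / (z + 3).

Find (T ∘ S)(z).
(T ∘ S)(z) = T(S(z)) = ((1)*S(z) + (-2))/((-3)*S(z) + (3)). Multiply numerator and denominator by z + 3:
  numerator:   (1)*(z + 2) + (-2)*(z + 3) = -z - 4
  denominator: (-3)*(z + 2) + (3)*(z + 3) = 3
(T ∘ S)(z) = (-z - 4)/3

Final answer: (-z - 4)/3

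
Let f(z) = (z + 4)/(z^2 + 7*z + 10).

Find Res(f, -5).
Write f(z) = P(z)/Q(z) with P(z) = z + 4 and Q(z) = z^2 + 7*z + 10.
The denominator factors as Q(z) = (z + 2)*(z + 5), so z = -5 is a simple zero of Q and P is analytic there; z = -5 is therefore a simple pole and
  Res(f, z₀) = P(z₀)/Q'(z₀).

Q'(z) = 2*z + 7, so Q'(-5) = -3.
P(-5) = -1.

Res(f, -5) = (-1)/(-3) = 1/3

Final answer: 1/3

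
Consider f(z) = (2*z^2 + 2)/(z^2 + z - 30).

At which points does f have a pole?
The singularities of f are the zeros of the denominator. Factoring,
  z^2 + z - 30 = (z - 5)*(z + 6)
so the candidates are z = 5, z = -6.

Check the numerator P(z) = 2*z^2 + 2 at each one:
  P(5) = 52 ≠ 0, so z = 5 is a (simple) pole.
  P(-6) = 74 ≠ 0, so z = -6 is a (simple) pole.

Poles of f: {-6, 5}

Final answer: {-6, 5}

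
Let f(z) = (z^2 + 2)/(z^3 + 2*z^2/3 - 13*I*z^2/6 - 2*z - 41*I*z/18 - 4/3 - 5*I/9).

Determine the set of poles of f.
The singularities of f are the zeros of the denominator. Factoring,
  z^3 + 2*z^2/3 - 13*I*z^2/6 - 2*z - 41*I*z/18 - 4/3 - 5*I/9 = (z + 2/3)*(z - 1 - 3*I/2)*(z + 1 - 2*I/3)
so the candidates are z = -2/3, z = 1 + 3*I/2, z = -1 + 2*I/3.

Check the numerator P(z) = z^2 + 2 at each one:
  P(-2/3) = 22/9 ≠ 0, so z = -2/3 is a (simple) pole.
  P(1 + 3*I/2) = 3/4 + 3*I ≠ 0, so z = 1 + 3*I/2 is a (simple) pole.
  P(-1 + 2*I/3) = 23/9 - 4*I/3 ≠ 0, so z = -1 + 2*I/3 is a (simple) pole.

Poles of f: {-1 + 2*I/3, -2/3, 1 + 3*I/2}

Final answer: {-1 + 2*I/3, -2/3, 1 + 3*I/2}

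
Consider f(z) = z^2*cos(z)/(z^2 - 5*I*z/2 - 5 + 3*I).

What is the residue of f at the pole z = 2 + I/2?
Write f(z) = P(z)/Q(z) with P(z) = z^2*cos(z) and Q(z) = z^2 - 5*I*z/2 - 5 + 3*I.
The denominator factors as Q(z) = (z - 2 - I/2)*(z + 2 - 2*I), so z = 2 + I/2 is a simple zero of Q and P is analytic there; z = 2 + I/2 is therefore a simple pole and
  Res(f, z₀) = P(z₀)/Q'(z₀).

Q'(z) = 2*z - 5*I/2, so Q'(2 + I/2) = 4 - 3*I/2.
P(2 + I/2) = (15/4 + 2*I)*cos(2 + I/2).

Res(f, 2 + I/2) = ((15/4 + 2*I)*cos(2 + I/2))/(4 - 3*I/2) = (48/73 + 109*I/146)*cos(2 + I/2)

Final answer: (48/73 + 109*I/146)*cos(2 + I/2)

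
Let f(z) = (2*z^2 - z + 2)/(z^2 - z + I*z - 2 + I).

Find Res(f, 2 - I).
5/2 - 3*I/2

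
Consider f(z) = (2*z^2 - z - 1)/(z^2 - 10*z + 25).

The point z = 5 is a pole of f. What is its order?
Factor the denominator:
  z^2 - 10*z + 25 = (z - 5)^2

The numerator P(z) = 2*z^2 - z - 1 has P(5) = 44 ≠ 0, so no factor of (z - 5) cancels.
Near z = 5 we can therefore write f(z) = g(z)/(z - 5)^2 with g analytic at 5 and g(5) ≠ 0 (g is just the numerator).

Hence z = 5 is a pole of order 2.

Final answer: 2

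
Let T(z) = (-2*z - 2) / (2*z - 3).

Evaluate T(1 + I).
2*I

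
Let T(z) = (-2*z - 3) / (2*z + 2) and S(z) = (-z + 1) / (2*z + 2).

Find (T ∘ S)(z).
(T ∘ S)(z) = T(S(z)) = ((-2)*S(z) + (-3))/((2)*S(z) + (2)). Multiply numerator and denominator by 2*z + 2:
  numerator:   (-2)*(-z + 1) + (-3)*(2*z + 2) = -4*z - 8
  denominator: (2)*(-z + 1) + (2)*(2*z + 2) = 2*z + 6
(T ∘ S)(z) = (-4*z - 8)/(2*z + 6) = (-2*z - 4)/(z + 3)

Final answer: (-2*z - 4)/(z + 3)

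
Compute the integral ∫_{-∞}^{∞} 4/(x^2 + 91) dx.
Let f(z) = 4/(z^2 + 91). The denominator has no real zeros and deg Q - deg P = 2 ≥ 2, so the integral of f over the upper semicircle |z| = R tends to 0 as R → ∞. Closing the contour in the upper half-plane,
  ∫_{-∞}^{∞} f(x) dx = 2πi · Σ Res(f, z_k)  over the poles with Im z_k > 0.

Zeros of the denominator: z^2 + 91 = 0 gives z = ±sqrt(91)*I.
Upper half-plane: z = sqrt(91)*I (simple).

Each pole is a simple zero of Q(z) = z^2 + 91, so Res(f, z₀) = P(z₀)/Q'(z₀) with P(z) = 4, Q'(z) = 2*z:
  Res(f, sqrt(91)*I) = (4)/(2*sqrt(91)*I) = -2*sqrt(91)*I/91

∫_{-∞}^{∞} f(x) dx = 2πi · (-2*sqrt(91)*I/91) = 4*sqrt(91)*pi/91

Final answer: 4*sqrt(91)*pi/91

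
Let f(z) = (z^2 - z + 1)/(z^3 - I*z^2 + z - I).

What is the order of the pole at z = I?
Factor the denominator:
  z^3 - I*z^2 + z - I = (z - I)^2*(z + I)

The numerator P(z) = z^2 - z + 1 has P(I) = -I ≠ 0, so no factor of (z - I) cancels.
Near z = I we can therefore write f(z) = g(z)/(z - I)^2 with g analytic at I and g(I) ≠ 0 (g is the numerator divided by the remaining denominator factors).

Hence z = I is a pole of order 2.

Final answer: 2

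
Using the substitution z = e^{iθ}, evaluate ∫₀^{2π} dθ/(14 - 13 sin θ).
Call the integral J. The integrand is 2π-periodic and we integrate over a full period, so shifting θ does not change the value (θ → θ + π/2 turns sin θ into cos θ; θ → θ + π flips the sign of the trig term). Hence
  J = ∫₀^{2π} dθ/(14 + 13 cos θ).
Put z = e^{iθ}: then cos θ = (z + 1/z)/2, dθ = dz/(iz), and z runs once counterclockwise around |z| = 1:
  J = ∮_{|z|=1} 1/(14 + 13*(z + 1/z)/2) · dz/(iz) = (2/i) ∮_{|z|=1} dz/(13*z^2 + 28*z + 13).
The roots of 13*z^2 + 28*z + 13 are z = (-14 ± sqrt(14^2 - 13^2))/13, with sqrt(27) = 3*sqrt(3); their product is 1, so only z₊ = -14/13 + 3*sqrt(3)/13 lies inside the unit circle (z₋ = -14/13 - 3*sqrt(3)/13 lies outside).
z₊ is a simple zero of q(z) = 13*z^2 + 28*z + 13, so Res(1/q, z₊) = 1/q'(z₊) with q'(z) = 26*z + 28; and q'(z₊) = 13*(z₊ - z₋) = 6*sqrt(3).
Therefore J = (2/i) · 2πi · 1/(6*sqrt(3)) = 2*pi/(3*sqrt(3)) = 2*sqrt(3)*pi/9

Final answer: 2*sqrt(3)*pi/9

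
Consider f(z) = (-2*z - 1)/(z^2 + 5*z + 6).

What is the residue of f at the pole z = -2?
Write f(z) = P(z)/Q(z) with P(z) = -2*z - 1 and Q(z) = z^2 + 5*z + 6.
The denominator factors as Q(z) = (z + 2)*(z + 3), so z = -2 is a simple zero of Q and P is analytic there; z = -2 is therefore a simple pole and
  Res(f, z₀) = P(z₀)/Q'(z₀).

Q'(z) = 2*z + 5, so Q'(-2) = 1.
P(-2) = 3.

Res(f, -2) = (3)/(1) = 3

Final answer: 3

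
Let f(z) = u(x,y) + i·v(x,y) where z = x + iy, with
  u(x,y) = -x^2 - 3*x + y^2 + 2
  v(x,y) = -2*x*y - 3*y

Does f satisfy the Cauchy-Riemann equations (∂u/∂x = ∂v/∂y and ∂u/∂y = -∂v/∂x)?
∂u/∂x = -2*x - 3
∂v/∂y = -2*x - 3
∂u/∂y = 2*y
∂v/∂x = -2*y
∂u/∂x = ∂v/∂y and ∂u/∂y = -∂v/∂x hold identically; f is analytic.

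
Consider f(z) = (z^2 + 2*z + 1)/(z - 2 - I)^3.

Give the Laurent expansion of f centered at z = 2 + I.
Put w = z - (2 + I), i.e. z = w + 2 + I. The denominator is w^3, so it suffices to rewrite the numerator in powers of w.

P(z) = z^2 + 2*z + 1
P(w + 2 + I) = 8 + 6*I + (6 + 2*I)*w + w^2

Dividing each term by w^3:
  f = (8 + 6*I)/w^3 + (6 + 2*I)/w^2 + 1/w

Substituting back w = z - 2 - I:
  f(z) = (8 + 6*I)/(z - 2 - I)^3 + (6 + 2*I)/(z - 2 - I)^2 + 1/(z - 2 - I)

The series is finite because the numerator is a polynomial; the negative powers form the principal part, and the coefficient of 1/(z - 2 - I) gives Res(f, 2 + I) = 1.

Final answer: (8 + 6*I)/(z - 2 - I)^3 + (6 + 2*I)/(z - 2 - I)^2 + 1/(z - 2 - I)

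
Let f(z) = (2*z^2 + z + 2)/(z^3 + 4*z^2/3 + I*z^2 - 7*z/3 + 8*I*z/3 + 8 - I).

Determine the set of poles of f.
The singularities of f are the zeros of the denominator. Factoring,
  z^3 + 4*z^2/3 + I*z^2 - 7*z/3 + 8*I*z/3 + 8 - I = (z - 1 + 2*I)*(z + 3)*(z - 2/3 - I)
so the candidates are z = 1 - 2*I, z = -3, z = 2/3 + I.

Check the numerator P(z) = 2*z^2 + z + 2 at each one:
  P(1 - 2*I) = -3 - 10*I ≠ 0, so z = 1 - 2*I is a (simple) pole.
  P(-3) = 17 ≠ 0, so z = -3 is a (simple) pole.
  P(2/3 + I) = 14/9 + 11*I/3 ≠ 0, so z = 2/3 + I is a (simple) pole.

Poles of f: {-3, 2/3 + I, 1 - 2*I}

Final answer: {-3, 2/3 + I, 1 - 2*I}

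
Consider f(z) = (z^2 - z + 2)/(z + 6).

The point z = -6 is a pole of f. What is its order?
Factor the denominator:
  z + 6 = (z + 6)

The numerator P(z) = z^2 - z + 2 has P(-6) = 44 ≠ 0, so no factor of (z + 6) cancels.
Near z = -6 we can therefore write f(z) = g(z)/(z + 6) with g analytic at -6 and g(-6) ≠ 0 (g is just the numerator).

Hence z = -6 is a pole of order 1.

Final answer: 1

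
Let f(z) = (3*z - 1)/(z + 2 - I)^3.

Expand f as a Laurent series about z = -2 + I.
(-7 + 3*I)/(z + 2 - I)^3 + 3/(z + 2 - I)^2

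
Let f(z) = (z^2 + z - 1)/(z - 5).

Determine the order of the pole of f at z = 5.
Factor the denominator:
  z - 5 = (z - 5)

The numerator P(z) = z^2 + z - 1 has P(5) = 29 ≠ 0, so no factor of (z - 5) cancels.
Near z = 5 we can therefore write f(z) = g(z)/(z - 5) with g analytic at 5 and g(5) ≠ 0 (g is just the numerator).

Hence z = 5 is a pole of order 1.

Final answer: 1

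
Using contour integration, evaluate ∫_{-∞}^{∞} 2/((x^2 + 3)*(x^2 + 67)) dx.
Let f(z) = 2/((z^2 + 3)*(z^2 + 67)). The denominator has no real zeros and deg Q - deg P = 4 ≥ 2, so the integral of f over the upper semicircle |z| = R tends to 0 as R → ∞. Closing the contour in the upper half-plane,
  ∫_{-∞}^{∞} f(x) dx = 2πi · Σ Res(f, z_k)  over the poles with Im z_k > 0.

Zeros of the denominator: z^2 + 3 = 0 gives z = ±sqrt(3)*I; z^2 + 67 = 0 gives z = ±sqrt(67)*I.
Upper half-plane: z = sqrt(3)*I, z = sqrt(67)*I (simple).

Each pole is a simple zero of Q(z) = z^4 + 70*z^2 + 201, so Res(f, z₀) = P(z₀)/Q'(z₀) with P(z) = 2, Q'(z) = 4*z^3 + 140*z:
  Res(f, sqrt(3)*I) = (2)/(128*sqrt(3)*I) = -sqrt(3)*I/192
  Res(f, sqrt(67)*I) = (2)/(-128*sqrt(67)*I) = sqrt(67)*I/4288

Sum of residues: I*(-sqrt(3)/192 + sqrt(67)/4288)
∫_{-∞}^{∞} f(x) dx = 2πi · (I*(-sqrt(3)/192 + sqrt(67)/4288)) = pi*(-3*sqrt(67) + 67*sqrt(3))/6432

Final answer: pi*(-3*sqrt(67) + 67*sqrt(3))/6432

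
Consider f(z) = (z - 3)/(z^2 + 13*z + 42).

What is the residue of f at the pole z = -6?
Write f(z) = P(z)/Q(z) with P(z) = z - 3 and Q(z) = z^2 + 13*z + 42.
The denominator factors as Q(z) = (z + 7)*(z + 6), so z = -6 is a simple zero of Q and P is analytic there; z = -6 is therefore a simple pole and
  Res(f, z₀) = P(z₀)/Q'(z₀).

Q'(z) = 2*z + 13, so Q'(-6) = 1.
P(-6) = -9.

Res(f, -6) = (-9)/(1) = -9

Final answer: -9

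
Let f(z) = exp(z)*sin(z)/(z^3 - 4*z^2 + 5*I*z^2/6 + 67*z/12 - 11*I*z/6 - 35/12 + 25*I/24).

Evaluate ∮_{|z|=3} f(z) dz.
By the residue theorem, ∮_C f(z) dz = 2πi · (sum of the residues of f at the poles inside |z| = 3).

The denominator factors as (z - 3/2 + I)*(z - 3/2 + I/3)*(z - 1 - I/2), so the singularities of f are simple poles at z = 3/2 - I, z = 3/2 - I/3, z = 1 + I/2.
  |3/2 - I|² = 13/4 < 9 = 3², so this pole is inside the contour.
  |3/2 - I/3|² = 85/36 < 9 = 3², so this pole is inside the contour.
  |1 + I/2|² = 5/4 < 9 = 3², so this pole is inside the contour.

With P(z) = exp(z)*sin(z) and Q(z) = z^3 - 4*z^2 + 5*I*z^2/6 + 67*z/12 - 11*I*z/6 - 35/12 + 25*I/24, each pole is simple, so Res(f, z₀) = P(z₀)/Q'(z₀) with Q'(z) = 3*z^2 - 8*z + 5*I*z/3 + 67/12 - 11*I/6.
  Res(f, 3/2 - I) = P(3/2 - I)/Q'(3/2 - I) = (exp(3/2 - I)*sin(3/2 - I))/(-1 - I/3) = (-9/10 + 3*I/10)*exp(3/2 - I)*sin(3/2 - I)
  Res(f, 3/2 - I/3) = P(3/2 - I/3)/Q'(3/2 - I/3) = (exp(3/2 - I/3)*sin(3/2 - I/3))/(5/9 + I/3) = (45/34 - 27*I/34)*exp(3/2 - I/3)*sin(3/2 - I/3)
  Res(f, 1 + I/2) = P(1 + I/2)/Q'(1 + I/2) = (exp(1 + I/2)*sin(1 + I/2))/(-1 - 7*I/6) = (-36/85 + 42*I/85)*exp(1 + I/2)*sin(1 + I/2)

Sum of residues inside C: (45/34 - 27*I/34)*exp(3/2 - I/3)*sin(3/2 - I/3) + (-36/85 + 42*I/85)*exp(1 + I/2)*sin(1 + I/2) + (-9/10 + 3*I/10)*exp(3/2 - I)*sin(3/2 - I)
∮_C f(z) dz = 2πi · ((45/34 - 27*I/34)*exp(3/2 - I/3)*sin(3/2 - I/3) + (-36/85 + 42*I/85)*exp(1 + I/2)*sin(1 + I/2) + (-9/10 + 3*I/10)*exp(3/2 - I)*sin(3/2 - I)) = pi*(-84/85 - 72*I/85)*exp(1 + I/2)*sin(1 + I/2) + pi*(-3/5 - 9*I/5)*exp(3/2 - I)*sin(3/2 - I) + pi*(27/17 + 45*I/17)*exp(3/2 - I/3)*sin(3/2 - I/3)

Final answer: pi*(-84/85 - 72*I/85)*exp(1 + I/2)*sin(1 + I/2) + pi*(-3/5 - 9*I/5)*exp(3/2 - I)*sin(3/2 - I) + pi*(27/17 + 45*I/17)*exp(3/2 - I/3)*sin(3/2 - I/3)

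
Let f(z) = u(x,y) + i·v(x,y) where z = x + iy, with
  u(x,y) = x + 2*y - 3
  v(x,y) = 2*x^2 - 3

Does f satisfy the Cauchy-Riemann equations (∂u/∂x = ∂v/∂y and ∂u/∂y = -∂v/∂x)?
∂u/∂x = 1
∂v/∂y = 0
∂u/∂y = 2
∂v/∂x = 4*x
∂u/∂x ≠ ∂v/∂y and ∂u/∂y ≠ -∂v/∂x; the Cauchy-Riemann equations are not satisfied, so f is not analytic.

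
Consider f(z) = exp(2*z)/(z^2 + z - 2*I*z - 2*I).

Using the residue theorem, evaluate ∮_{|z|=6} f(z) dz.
By the residue theorem, ∮_C f(z) dz = 2πi · (sum of the residues of f at the poles inside |z| = 6).

The denominator factors as (z - 2*I)*(z + 1), so the singularities of f are simple poles at z = 2*I, z = -1.
  |2*I|² = 4 < 36 = 6², so this pole is inside the contour.
  |-1|² = 1 < 36 = 6², so this pole is inside the contour.

With P(z) = exp(2*z) and Q(z) = z^2 + z - 2*I*z - 2*I, each pole is simple, so Res(f, z₀) = P(z₀)/Q'(z₀) with Q'(z) = 2*z + 1 - 2*I.
  Res(f, 2*I) = P(2*I)/Q'(2*I) = (exp(4*I))/(1 + 2*I) = (1/5 - 2*I/5)*exp(4*I)
  Res(f, -1) = P(-1)/Q'(-1) = (exp(-2))/(-1 - 2*I) = (-1/5 + 2*I/5)*exp(-2)

Sum of residues inside C: (-1/5 + 2*I/5)*exp(-2) + (1/5 - 2*I/5)*exp(4*I)
∮_C f(z) dz = 2πi · ((-1/5 + 2*I/5)*exp(-2) + (1/5 - 2*I/5)*exp(4*I)) = pi*(4/5 + 2*I/5)*exp(4*I) + pi*(-4/5 - 2*I/5)*exp(-2)

Final answer: pi*(4/5 + 2*I/5)*exp(4*I) + pi*(-4/5 - 2*I/5)*exp(-2)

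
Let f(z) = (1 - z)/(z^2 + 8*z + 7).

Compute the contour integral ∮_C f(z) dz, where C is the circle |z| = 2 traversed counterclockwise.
By the residue theorem, ∮_C f(z) dz = 2πi · (sum of the residues of f at the poles inside |z| = 2).

The denominator factors as (z + 1)*(z + 7), so the singularities of f are simple poles at z = -1, z = -7.
  |-1|² = 1 < 4 = 2², so this pole is inside the contour.
  |-7|² = 49 > 4 = 2², so this pole is outside the contour.

With P(z) = 1 - z and Q(z) = z^2 + 8*z + 7, each pole is simple, so Res(f, z₀) = P(z₀)/Q'(z₀) with Q'(z) = 2*z + 8.
  Res(f, -1) = P(-1)/Q'(-1) = (2)/(6) = 1/3

∮_C f(z) dz = 2πi · (1/3) = 2*I*pi/3

Final answer: 2*I*pi/3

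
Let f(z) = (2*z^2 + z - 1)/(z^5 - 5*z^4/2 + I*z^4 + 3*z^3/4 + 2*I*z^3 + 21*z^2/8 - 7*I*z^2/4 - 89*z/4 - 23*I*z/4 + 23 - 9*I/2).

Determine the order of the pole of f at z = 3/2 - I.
Factor the denominator:
  z^5 - 5*z^4/2 + I*z^4 + 3*z^3/4 + 2*I*z^3 + 21*z^2/8 - 7*I*z^2/4 - 89*z/4 - 23*I*z/4 + 23 - 9*I/2 = (z - 3/2 + I)^3*(z - 2*I)*(z + 2)

The numerator P(z) = 2*z^2 + z - 1 has P(3/2 - I) = 3 - 7*I ≠ 0, so no factor of (z - 3/2 + I) cancels.
Near z = 3/2 - I we can therefore write f(z) = g(z)/(z - 3/2 + I)^3 with g analytic at 3/2 - I and g(3/2 - I) ≠ 0 (g is the numerator divided by the remaining denominator factors).

Hence z = 3/2 - I is a pole of order 3.

Final answer: 3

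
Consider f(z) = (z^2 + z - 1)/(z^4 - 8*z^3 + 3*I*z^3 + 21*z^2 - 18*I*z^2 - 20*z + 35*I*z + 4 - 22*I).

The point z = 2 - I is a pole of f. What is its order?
Factor the denominator:
  z^4 - 8*z^3 + 3*I*z^3 + 21*z^2 - 18*I*z^2 - 20*z + 35*I*z + 4 - 22*I = (z - 2 + I)^3*(z - 2)

The numerator P(z) = z^2 + z - 1 has P(2 - I) = 4 - 5*I ≠ 0, so no factor of (z - 2 + I) cancels.
Near z = 2 - I we can therefore write f(z) = g(z)/(z - 2 + I)^3 with g analytic at 2 - I and g(2 - I) ≠ 0 (g is the numerator divided by the remaining denominator factors).

Hence z = 2 - I is a pole of order 3.

Final answer: 3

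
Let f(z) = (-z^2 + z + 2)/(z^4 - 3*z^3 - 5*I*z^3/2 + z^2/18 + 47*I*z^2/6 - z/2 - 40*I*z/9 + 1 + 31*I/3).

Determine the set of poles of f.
The singularities of f are the zeros of the denominator. Factoring,
  z^4 - 3*z^3 - 5*I*z^3/2 + z^2/18 + 47*I*z^2/6 - z/2 - 40*I*z/9 + 1 + 31*I/3 = (z - 3)*(z + I)*(z + 2/3 - 2*I)*(z - 2/3 - 3*I/2)
so the candidates are z = 3, z = -I, z = -2/3 + 2*I, z = 2/3 + 3*I/2.

Check the numerator P(z) = -z^2 + z + 2 at each one:
  P(3) = -4 ≠ 0, so z = 3 is a (simple) pole.
  P(-I) = 3 - I ≠ 0, so z = -I is a (simple) pole.
  P(-2/3 + 2*I) = 44/9 + 14*I/3 ≠ 0, so z = -2/3 + 2*I is a (simple) pole.
  P(2/3 + 3*I/2) = 161/36 - I/2 ≠ 0, so z = 2/3 + 3*I/2 is a (simple) pole.

Poles of f: {-2/3 + 2*I, -I, 2/3 + 3*I/2, 3}

Final answer: {-2/3 + 2*I, -I, 2/3 + 3*I/2, 3}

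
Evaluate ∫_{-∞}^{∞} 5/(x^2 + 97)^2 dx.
5*sqrt(97)*pi/18818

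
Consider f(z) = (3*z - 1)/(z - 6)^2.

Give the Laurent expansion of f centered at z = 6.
Put w = z - (6), i.e. z = w + 6. The denominator is w^2, so it suffices to rewrite the numerator in powers of w.

P(z) = 3*z - 1
P(w + 6) = 17 + 3*w

Dividing each term by w^2:
  f = 17/w^2 + 3/w

Substituting back w = z - 6:
  f(z) = 17/(z - 6)^2 + 3/(z - 6)

The series is finite because the numerator is a polynomial; the negative powers form the principal part, and the coefficient of 1/(z - 6) gives Res(f, 6) = 3.

Final answer: 17/(z - 6)^2 + 3/(z - 6)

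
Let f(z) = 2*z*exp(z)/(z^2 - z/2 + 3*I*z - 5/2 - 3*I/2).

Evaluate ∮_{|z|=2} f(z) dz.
By the residue theorem, ∮_C f(z) dz = 2πi · (sum of the residues of f at the poles inside |z| = 2).

The denominator factors as (z + 1/2 + 2*I)*(z - 1 + I), so the singularities of f are simple poles at z = -1/2 - 2*I, z = 1 - I.
  |-1/2 - 2*I|² = 17/4 > 4 = 2², so this pole is outside the contour.
  |1 - I|² = 2 < 4 = 2², so this pole is inside the contour.

With P(z) = 2*z*exp(z) and Q(z) = z^2 - z/2 + 3*I*z - 5/2 - 3*I/2, each pole is simple, so Res(f, z₀) = P(z₀)/Q'(z₀) with Q'(z) = 2*z - 1/2 + 3*I.
  Res(f, 1 - I) = P(1 - I)/Q'(1 - I) = ((2 - 2*I)*exp(1 - I))/(3/2 + I) = (4/13 - 20*I/13)*exp(1 - I)

∮_C f(z) dz = 2πi · ((4/13 - 20*I/13)*exp(1 - I)) = pi*(40/13 + 8*I/13)*exp(1 - I)

Final answer: pi*(40/13 + 8*I/13)*exp(1 - I)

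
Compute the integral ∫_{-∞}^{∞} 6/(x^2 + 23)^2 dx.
Let f(z) = 6/(z^2 + 23)^2. The denominator has no real zeros and deg Q - deg P = 4 ≥ 2, so the integral of f over the upper semicircle |z| = R tends to 0 as R → ∞. Closing the contour in the upper half-plane,
  ∫_{-∞}^{∞} f(x) dx = 2πi · Σ Res(f, z_k)  over the poles with Im z_k > 0.

Zeros of the denominator: z^2 + 23 = 0 gives z = ±sqrt(23)*I.
Upper half-plane: z = sqrt(23)*I (a pole of order 2).

Write f(z) = g(z)/(z - sqrt(23)*I)^2 with g(z) = 6/(z + sqrt(23)*I)^2. For a double pole, Res(f, z₀) = g'(z₀):
  g'(z) = -12/(z + sqrt(23)*I)^3
  Res(f, sqrt(23)*I) = g'(sqrt(23)*I) = -3*sqrt(23)*I/1058

∫_{-∞}^{∞} f(x) dx = 2πi · (-3*sqrt(23)*I/1058) = 3*sqrt(23)*pi/529

Final answer: 3*sqrt(23)*pi/529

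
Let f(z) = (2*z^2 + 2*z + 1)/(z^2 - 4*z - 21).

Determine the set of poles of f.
The singularities of f are the zeros of the denominator. Factoring,
  z^2 - 4*z - 21 = (z - 7)*(z + 3)
so the candidates are z = 7, z = -3.

Check the numerator P(z) = 2*z^2 + 2*z + 1 at each one:
  P(7) = 113 ≠ 0, so z = 7 is a (simple) pole.
  P(-3) = 13 ≠ 0, so z = -3 is a (simple) pole.

Poles of f: {-3, 7}

Final answer: {-3, 7}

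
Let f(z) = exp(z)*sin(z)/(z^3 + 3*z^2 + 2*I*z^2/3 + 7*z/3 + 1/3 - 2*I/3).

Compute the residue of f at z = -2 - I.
(-3/52 + 15*I/52)*exp(-2 - I)*sin(2 + I)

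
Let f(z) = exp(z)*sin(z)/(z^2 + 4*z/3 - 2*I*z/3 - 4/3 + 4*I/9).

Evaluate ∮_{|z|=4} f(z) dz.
By the residue theorem, ∮_C f(z) dz = 2πi · (sum of the residues of f at the poles inside |z| = 4).

The denominator factors as (z - 2/3)*(z + 2 - 2*I/3), so the singularities of f are simple poles at z = 2/3, z = -2 + 2*I/3.
  |2/3|² = 4/9 < 16 = 4², so this pole is inside the contour.
  |-2 + 2*I/3|² = 40/9 < 16 = 4², so this pole is inside the contour.

With P(z) = exp(z)*sin(z) and Q(z) = z^2 + 4*z/3 - 2*I*z/3 - 4/3 + 4*I/9, each pole is simple, so Res(f, z₀) = P(z₀)/Q'(z₀) with Q'(z) = 2*z + 4/3 - 2*I/3.
  Res(f, 2/3) = P(2/3)/Q'(2/3) = (exp(2/3)*sin(2/3))/(8/3 - 2*I/3) = (6/17 + 3*I/34)*exp(2/3)*sin(2/3)
  Res(f, -2 + 2*I/3) = P(-2 + 2*I/3)/Q'(-2 + 2*I/3) = (-exp(-2 + 2*I/3)*sin(2 - 2*I/3))/(-8/3 + 2*I/3) = (6/17 + 3*I/34)*exp(-2 + 2*I/3)*sin(2 - 2*I/3)

Sum of residues inside C: (6/17 + 3*I/34)*exp(-2 + 2*I/3)*sin(2 - 2*I/3) + (6/17 + 3*I/34)*exp(2/3)*sin(2/3)
∮_C f(z) dz = 2πi · ((6/17 + 3*I/34)*exp(-2 + 2*I/3)*sin(2 - 2*I/3) + (6/17 + 3*I/34)*exp(2/3)*sin(2/3)) = pi*(-3/17 + 12*I/17)*exp(-2 + 2*I/3)*sin(2 - 2*I/3) + pi*(-3/17 + 12*I/17)*exp(2/3)*sin(2/3)

Final answer: pi*(-3/17 + 12*I/17)*exp(-2 + 2*I/3)*sin(2 - 2*I/3) + pi*(-3/17 + 12*I/17)*exp(2/3)*sin(2/3)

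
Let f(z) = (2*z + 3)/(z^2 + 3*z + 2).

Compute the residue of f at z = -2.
Write f(z) = P(z)/Q(z) with P(z) = 2*z + 3 and Q(z) = z^2 + 3*z + 2.
The denominator factors as Q(z) = (z + 1)*(z + 2), so z = -2 is a simple zero of Q and P is analytic there; z = -2 is therefore a simple pole and
  Res(f, z₀) = P(z₀)/Q'(z₀).

Q'(z) = 2*z + 3, so Q'(-2) = -1.
P(-2) = -1.

Res(f, -2) = (-1)/(-1) = 1

Final answer: 1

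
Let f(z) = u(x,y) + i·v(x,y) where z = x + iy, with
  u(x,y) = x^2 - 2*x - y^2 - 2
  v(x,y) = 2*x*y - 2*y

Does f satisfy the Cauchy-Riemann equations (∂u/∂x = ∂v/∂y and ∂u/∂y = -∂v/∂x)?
∂u/∂x = 2*x - 2
∂v/∂y = 2*x - 2
∂u/∂y = -2*y
∂v/∂x = 2*y
∂u/∂x = ∂v/∂y and ∂u/∂y = -∂v/∂x hold identically; f is analytic.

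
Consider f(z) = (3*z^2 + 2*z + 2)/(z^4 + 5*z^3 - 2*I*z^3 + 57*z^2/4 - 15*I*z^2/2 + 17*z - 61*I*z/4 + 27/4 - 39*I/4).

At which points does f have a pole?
{-3/2 - 2*I, -3/2 + 3*I, -1, -1 + I}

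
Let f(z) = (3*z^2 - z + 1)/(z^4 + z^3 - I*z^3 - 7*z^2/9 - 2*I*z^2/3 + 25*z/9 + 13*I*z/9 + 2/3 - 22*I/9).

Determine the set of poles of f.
The singularities of f are the zeros of the denominator. Factoring,
  z^4 + z^3 - I*z^3 - 7*z^2/9 - 2*I*z^2/3 + 25*z/9 + 13*I*z/9 + 2/3 - 22*I/9 = (z - I)*(z - 2/3 + I)*(z - 1/3 - I)*(z + 2)
so the candidates are z = I, z = 2/3 - I, z = 1/3 + I, z = -2.

Check the numerator P(z) = 3*z^2 - z + 1 at each one:
  P(I) = -2 - I ≠ 0, so z = I is a (simple) pole.
  P(2/3 - I) = -4/3 - 3*I ≠ 0, so z = 2/3 - I is a (simple) pole.
  P(1/3 + I) = -2 + I ≠ 0, so z = 1/3 + I is a (simple) pole.
  P(-2) = 15 ≠ 0, so z = -2 is a (simple) pole.

Poles of f: {-2, I, 1/3 + I, 2/3 - I}

Final answer: {-2, I, 1/3 + I, 2/3 - I}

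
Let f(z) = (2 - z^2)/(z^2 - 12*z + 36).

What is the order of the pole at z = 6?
2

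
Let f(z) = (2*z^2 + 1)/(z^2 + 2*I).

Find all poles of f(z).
The singularities of f are the zeros of the denominator. Factoring,
  z^2 + 2*I = (z - 1 + I)*(z + 1 - I)
so the candidates are z = 1 - I, z = -1 + I.

Check the numerator P(z) = 2*z^2 + 1 at each one:
  P(1 - I) = 1 - 4*I ≠ 0, so z = 1 - I is a (simple) pole.
  P(-1 + I) = 1 - 4*I ≠ 0, so z = -1 + I is a (simple) pole.

Poles of f: {-1 + I, 1 - I}

Final answer: {-1 + I, 1 - I}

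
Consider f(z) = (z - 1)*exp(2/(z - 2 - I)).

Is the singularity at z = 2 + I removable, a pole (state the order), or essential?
Let u = z - 2 - I. Then
  e^(2/u) = Σ_{k≥0} (2)^k/(k!·u^k) = 1 + 2/u + 2/u^2 + 4/(3*u^3) + ...
which has infinitely many negative powers of u, so exp(2/(z - 2 - I)) has an essential singularity at z = 2 + I.
The extra factor z - 1 is a nonzero polynomial; if the product had at most a pole at z = 2 + I, dividing by that polynomial would leave exp(2/(z - 2 - I)) with at most a pole too — contradiction. (Equivalently, the product's Laurent series still has infinitely many negative powers.)
So the singularity is essential.

Final answer: essential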